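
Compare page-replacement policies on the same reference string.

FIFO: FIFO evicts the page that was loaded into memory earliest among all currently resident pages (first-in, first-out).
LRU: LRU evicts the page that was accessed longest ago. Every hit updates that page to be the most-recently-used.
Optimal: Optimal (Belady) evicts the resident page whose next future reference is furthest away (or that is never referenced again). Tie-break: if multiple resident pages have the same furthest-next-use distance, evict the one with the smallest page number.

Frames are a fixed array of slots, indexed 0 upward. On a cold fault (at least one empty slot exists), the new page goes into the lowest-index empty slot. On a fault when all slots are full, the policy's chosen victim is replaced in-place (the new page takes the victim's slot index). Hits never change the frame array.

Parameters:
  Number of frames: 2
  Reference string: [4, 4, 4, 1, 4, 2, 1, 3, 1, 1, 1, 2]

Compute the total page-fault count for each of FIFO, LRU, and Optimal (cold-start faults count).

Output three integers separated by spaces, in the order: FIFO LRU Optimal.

--- FIFO ---
  step 0: ref 4 -> FAULT, frames=[4,-] (faults so far: 1)
  step 1: ref 4 -> HIT, frames=[4,-] (faults so far: 1)
  step 2: ref 4 -> HIT, frames=[4,-] (faults so far: 1)
  step 3: ref 1 -> FAULT, frames=[4,1] (faults so far: 2)
  step 4: ref 4 -> HIT, frames=[4,1] (faults so far: 2)
  step 5: ref 2 -> FAULT, evict 4, frames=[2,1] (faults so far: 3)
  step 6: ref 1 -> HIT, frames=[2,1] (faults so far: 3)
  step 7: ref 3 -> FAULT, evict 1, frames=[2,3] (faults so far: 4)
  step 8: ref 1 -> FAULT, evict 2, frames=[1,3] (faults so far: 5)
  step 9: ref 1 -> HIT, frames=[1,3] (faults so far: 5)
  step 10: ref 1 -> HIT, frames=[1,3] (faults so far: 5)
  step 11: ref 2 -> FAULT, evict 3, frames=[1,2] (faults so far: 6)
  FIFO total faults: 6
--- LRU ---
  step 0: ref 4 -> FAULT, frames=[4,-] (faults so far: 1)
  step 1: ref 4 -> HIT, frames=[4,-] (faults so far: 1)
  step 2: ref 4 -> HIT, frames=[4,-] (faults so far: 1)
  step 3: ref 1 -> FAULT, frames=[4,1] (faults so far: 2)
  step 4: ref 4 -> HIT, frames=[4,1] (faults so far: 2)
  step 5: ref 2 -> FAULT, evict 1, frames=[4,2] (faults so far: 3)
  step 6: ref 1 -> FAULT, evict 4, frames=[1,2] (faults so far: 4)
  step 7: ref 3 -> FAULT, evict 2, frames=[1,3] (faults so far: 5)
  step 8: ref 1 -> HIT, frames=[1,3] (faults so far: 5)
  step 9: ref 1 -> HIT, frames=[1,3] (faults so far: 5)
  step 10: ref 1 -> HIT, frames=[1,3] (faults so far: 5)
  step 11: ref 2 -> FAULT, evict 3, frames=[1,2] (faults so far: 6)
  LRU total faults: 6
--- Optimal ---
  step 0: ref 4 -> FAULT, frames=[4,-] (faults so far: 1)
  step 1: ref 4 -> HIT, frames=[4,-] (faults so far: 1)
  step 2: ref 4 -> HIT, frames=[4,-] (faults so far: 1)
  step 3: ref 1 -> FAULT, frames=[4,1] (faults so far: 2)
  step 4: ref 4 -> HIT, frames=[4,1] (faults so far: 2)
  step 5: ref 2 -> FAULT, evict 4, frames=[2,1] (faults so far: 3)
  step 6: ref 1 -> HIT, frames=[2,1] (faults so far: 3)
  step 7: ref 3 -> FAULT, evict 2, frames=[3,1] (faults so far: 4)
  step 8: ref 1 -> HIT, frames=[3,1] (faults so far: 4)
  step 9: ref 1 -> HIT, frames=[3,1] (faults so far: 4)
  step 10: ref 1 -> HIT, frames=[3,1] (faults so far: 4)
  step 11: ref 2 -> FAULT, evict 1, frames=[3,2] (faults so far: 5)
  Optimal total faults: 5

Answer: 6 6 5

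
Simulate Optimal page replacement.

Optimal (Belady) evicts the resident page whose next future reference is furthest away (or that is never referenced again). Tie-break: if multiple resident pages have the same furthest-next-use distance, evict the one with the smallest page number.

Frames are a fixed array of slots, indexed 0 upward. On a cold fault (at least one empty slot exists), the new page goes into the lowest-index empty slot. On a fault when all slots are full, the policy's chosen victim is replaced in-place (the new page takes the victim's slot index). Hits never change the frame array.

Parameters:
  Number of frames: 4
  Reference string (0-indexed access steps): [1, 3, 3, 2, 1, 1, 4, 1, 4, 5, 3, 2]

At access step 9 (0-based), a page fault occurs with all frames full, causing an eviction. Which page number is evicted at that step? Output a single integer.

Answer: 1

Derivation:
Step 0: ref 1 -> FAULT, frames=[1,-,-,-]
Step 1: ref 3 -> FAULT, frames=[1,3,-,-]
Step 2: ref 3 -> HIT, frames=[1,3,-,-]
Step 3: ref 2 -> FAULT, frames=[1,3,2,-]
Step 4: ref 1 -> HIT, frames=[1,3,2,-]
Step 5: ref 1 -> HIT, frames=[1,3,2,-]
Step 6: ref 4 -> FAULT, frames=[1,3,2,4]
Step 7: ref 1 -> HIT, frames=[1,3,2,4]
Step 8: ref 4 -> HIT, frames=[1,3,2,4]
Step 9: ref 5 -> FAULT, evict 1, frames=[5,3,2,4]
At step 9: evicted page 1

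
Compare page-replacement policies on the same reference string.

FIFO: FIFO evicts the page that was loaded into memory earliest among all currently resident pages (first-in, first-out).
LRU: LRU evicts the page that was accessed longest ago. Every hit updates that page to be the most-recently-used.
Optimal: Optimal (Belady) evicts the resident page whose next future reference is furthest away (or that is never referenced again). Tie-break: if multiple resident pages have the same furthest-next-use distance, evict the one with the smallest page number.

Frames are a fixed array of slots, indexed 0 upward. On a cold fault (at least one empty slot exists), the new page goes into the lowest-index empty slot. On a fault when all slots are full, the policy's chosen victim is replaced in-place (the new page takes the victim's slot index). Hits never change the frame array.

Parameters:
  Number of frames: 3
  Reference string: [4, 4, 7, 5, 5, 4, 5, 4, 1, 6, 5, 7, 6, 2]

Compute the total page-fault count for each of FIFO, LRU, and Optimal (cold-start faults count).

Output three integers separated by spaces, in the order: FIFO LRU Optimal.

--- FIFO ---
  step 0: ref 4 -> FAULT, frames=[4,-,-] (faults so far: 1)
  step 1: ref 4 -> HIT, frames=[4,-,-] (faults so far: 1)
  step 2: ref 7 -> FAULT, frames=[4,7,-] (faults so far: 2)
  step 3: ref 5 -> FAULT, frames=[4,7,5] (faults so far: 3)
  step 4: ref 5 -> HIT, frames=[4,7,5] (faults so far: 3)
  step 5: ref 4 -> HIT, frames=[4,7,5] (faults so far: 3)
  step 6: ref 5 -> HIT, frames=[4,7,5] (faults so far: 3)
  step 7: ref 4 -> HIT, frames=[4,7,5] (faults so far: 3)
  step 8: ref 1 -> FAULT, evict 4, frames=[1,7,5] (faults so far: 4)
  step 9: ref 6 -> FAULT, evict 7, frames=[1,6,5] (faults so far: 5)
  step 10: ref 5 -> HIT, frames=[1,6,5] (faults so far: 5)
  step 11: ref 7 -> FAULT, evict 5, frames=[1,6,7] (faults so far: 6)
  step 12: ref 6 -> HIT, frames=[1,6,7] (faults so far: 6)
  step 13: ref 2 -> FAULT, evict 1, frames=[2,6,7] (faults so far: 7)
  FIFO total faults: 7
--- LRU ---
  step 0: ref 4 -> FAULT, frames=[4,-,-] (faults so far: 1)
  step 1: ref 4 -> HIT, frames=[4,-,-] (faults so far: 1)
  step 2: ref 7 -> FAULT, frames=[4,7,-] (faults so far: 2)
  step 3: ref 5 -> FAULT, frames=[4,7,5] (faults so far: 3)
  step 4: ref 5 -> HIT, frames=[4,7,5] (faults so far: 3)
  step 5: ref 4 -> HIT, frames=[4,7,5] (faults so far: 3)
  step 6: ref 5 -> HIT, frames=[4,7,5] (faults so far: 3)
  step 7: ref 4 -> HIT, frames=[4,7,5] (faults so far: 3)
  step 8: ref 1 -> FAULT, evict 7, frames=[4,1,5] (faults so far: 4)
  step 9: ref 6 -> FAULT, evict 5, frames=[4,1,6] (faults so far: 5)
  step 10: ref 5 -> FAULT, evict 4, frames=[5,1,6] (faults so far: 6)
  step 11: ref 7 -> FAULT, evict 1, frames=[5,7,6] (faults so far: 7)
  step 12: ref 6 -> HIT, frames=[5,7,6] (faults so far: 7)
  step 13: ref 2 -> FAULT, evict 5, frames=[2,7,6] (faults so far: 8)
  LRU total faults: 8
--- Optimal ---
  step 0: ref 4 -> FAULT, frames=[4,-,-] (faults so far: 1)
  step 1: ref 4 -> HIT, frames=[4,-,-] (faults so far: 1)
  step 2: ref 7 -> FAULT, frames=[4,7,-] (faults so far: 2)
  step 3: ref 5 -> FAULT, frames=[4,7,5] (faults so far: 3)
  step 4: ref 5 -> HIT, frames=[4,7,5] (faults so far: 3)
  step 5: ref 4 -> HIT, frames=[4,7,5] (faults so far: 3)
  step 6: ref 5 -> HIT, frames=[4,7,5] (faults so far: 3)
  step 7: ref 4 -> HIT, frames=[4,7,5] (faults so far: 3)
  step 8: ref 1 -> FAULT, evict 4, frames=[1,7,5] (faults so far: 4)
  step 9: ref 6 -> FAULT, evict 1, frames=[6,7,5] (faults so far: 5)
  step 10: ref 5 -> HIT, frames=[6,7,5] (faults so far: 5)
  step 11: ref 7 -> HIT, frames=[6,7,5] (faults so far: 5)
  step 12: ref 6 -> HIT, frames=[6,7,5] (faults so far: 5)
  step 13: ref 2 -> FAULT, evict 5, frames=[6,7,2] (faults so far: 6)
  Optimal total faults: 6

Answer: 7 8 6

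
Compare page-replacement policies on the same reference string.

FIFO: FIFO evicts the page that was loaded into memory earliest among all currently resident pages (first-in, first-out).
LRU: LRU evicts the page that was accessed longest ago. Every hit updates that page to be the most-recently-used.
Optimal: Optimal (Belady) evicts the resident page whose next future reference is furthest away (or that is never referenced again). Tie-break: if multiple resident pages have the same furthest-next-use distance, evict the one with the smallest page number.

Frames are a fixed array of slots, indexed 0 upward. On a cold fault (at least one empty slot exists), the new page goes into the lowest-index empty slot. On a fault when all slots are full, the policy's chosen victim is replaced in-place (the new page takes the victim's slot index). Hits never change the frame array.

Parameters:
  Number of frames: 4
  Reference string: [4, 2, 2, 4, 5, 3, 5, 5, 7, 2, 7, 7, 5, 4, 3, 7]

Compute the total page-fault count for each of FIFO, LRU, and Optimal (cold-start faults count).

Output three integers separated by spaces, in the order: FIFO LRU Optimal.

--- FIFO ---
  step 0: ref 4 -> FAULT, frames=[4,-,-,-] (faults so far: 1)
  step 1: ref 2 -> FAULT, frames=[4,2,-,-] (faults so far: 2)
  step 2: ref 2 -> HIT, frames=[4,2,-,-] (faults so far: 2)
  step 3: ref 4 -> HIT, frames=[4,2,-,-] (faults so far: 2)
  step 4: ref 5 -> FAULT, frames=[4,2,5,-] (faults so far: 3)
  step 5: ref 3 -> FAULT, frames=[4,2,5,3] (faults so far: 4)
  step 6: ref 5 -> HIT, frames=[4,2,5,3] (faults so far: 4)
  step 7: ref 5 -> HIT, frames=[4,2,5,3] (faults so far: 4)
  step 8: ref 7 -> FAULT, evict 4, frames=[7,2,5,3] (faults so far: 5)
  step 9: ref 2 -> HIT, frames=[7,2,5,3] (faults so far: 5)
  step 10: ref 7 -> HIT, frames=[7,2,5,3] (faults so far: 5)
  step 11: ref 7 -> HIT, frames=[7,2,5,3] (faults so far: 5)
  step 12: ref 5 -> HIT, frames=[7,2,5,3] (faults so far: 5)
  step 13: ref 4 -> FAULT, evict 2, frames=[7,4,5,3] (faults so far: 6)
  step 14: ref 3 -> HIT, frames=[7,4,5,3] (faults so far: 6)
  step 15: ref 7 -> HIT, frames=[7,4,5,3] (faults so far: 6)
  FIFO total faults: 6
--- LRU ---
  step 0: ref 4 -> FAULT, frames=[4,-,-,-] (faults so far: 1)
  step 1: ref 2 -> FAULT, frames=[4,2,-,-] (faults so far: 2)
  step 2: ref 2 -> HIT, frames=[4,2,-,-] (faults so far: 2)
  step 3: ref 4 -> HIT, frames=[4,2,-,-] (faults so far: 2)
  step 4: ref 5 -> FAULT, frames=[4,2,5,-] (faults so far: 3)
  step 5: ref 3 -> FAULT, frames=[4,2,5,3] (faults so far: 4)
  step 6: ref 5 -> HIT, frames=[4,2,5,3] (faults so far: 4)
  step 7: ref 5 -> HIT, frames=[4,2,5,3] (faults so far: 4)
  step 8: ref 7 -> FAULT, evict 2, frames=[4,7,5,3] (faults so far: 5)
  step 9: ref 2 -> FAULT, evict 4, frames=[2,7,5,3] (faults so far: 6)
  step 10: ref 7 -> HIT, frames=[2,7,5,3] (faults so far: 6)
  step 11: ref 7 -> HIT, frames=[2,7,5,3] (faults so far: 6)
  step 12: ref 5 -> HIT, frames=[2,7,5,3] (faults so far: 6)
  step 13: ref 4 -> FAULT, evict 3, frames=[2,7,5,4] (faults so far: 7)
  step 14: ref 3 -> FAULT, evict 2, frames=[3,7,5,4] (faults so far: 8)
  step 15: ref 7 -> HIT, frames=[3,7,5,4] (faults so far: 8)
  LRU total faults: 8
--- Optimal ---
  step 0: ref 4 -> FAULT, frames=[4,-,-,-] (faults so far: 1)
  step 1: ref 2 -> FAULT, frames=[4,2,-,-] (faults so far: 2)
  step 2: ref 2 -> HIT, frames=[4,2,-,-] (faults so far: 2)
  step 3: ref 4 -> HIT, frames=[4,2,-,-] (faults so far: 2)
  step 4: ref 5 -> FAULT, frames=[4,2,5,-] (faults so far: 3)
  step 5: ref 3 -> FAULT, frames=[4,2,5,3] (faults so far: 4)
  step 6: ref 5 -> HIT, frames=[4,2,5,3] (faults so far: 4)
  step 7: ref 5 -> HIT, frames=[4,2,5,3] (faults so far: 4)
  step 8: ref 7 -> FAULT, evict 3, frames=[4,2,5,7] (faults so far: 5)
  step 9: ref 2 -> HIT, frames=[4,2,5,7] (faults so far: 5)
  step 10: ref 7 -> HIT, frames=[4,2,5,7] (faults so far: 5)
  step 11: ref 7 -> HIT, frames=[4,2,5,7] (faults so far: 5)
  step 12: ref 5 -> HIT, frames=[4,2,5,7] (faults so far: 5)
  step 13: ref 4 -> HIT, frames=[4,2,5,7] (faults so far: 5)
  step 14: ref 3 -> FAULT, evict 2, frames=[4,3,5,7] (faults so far: 6)
  step 15: ref 7 -> HIT, frames=[4,3,5,7] (faults so far: 6)
  Optimal total faults: 6

Answer: 6 8 6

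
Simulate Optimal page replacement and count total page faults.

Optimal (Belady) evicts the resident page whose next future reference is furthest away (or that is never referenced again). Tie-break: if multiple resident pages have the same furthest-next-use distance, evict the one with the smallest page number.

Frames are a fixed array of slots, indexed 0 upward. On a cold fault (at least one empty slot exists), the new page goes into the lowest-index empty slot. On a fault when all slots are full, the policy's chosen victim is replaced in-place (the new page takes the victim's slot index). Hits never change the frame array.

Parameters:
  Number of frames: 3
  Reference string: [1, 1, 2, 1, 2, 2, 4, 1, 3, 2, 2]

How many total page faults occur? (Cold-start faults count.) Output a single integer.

Step 0: ref 1 → FAULT, frames=[1,-,-]
Step 1: ref 1 → HIT, frames=[1,-,-]
Step 2: ref 2 → FAULT, frames=[1,2,-]
Step 3: ref 1 → HIT, frames=[1,2,-]
Step 4: ref 2 → HIT, frames=[1,2,-]
Step 5: ref 2 → HIT, frames=[1,2,-]
Step 6: ref 4 → FAULT, frames=[1,2,4]
Step 7: ref 1 → HIT, frames=[1,2,4]
Step 8: ref 3 → FAULT (evict 1), frames=[3,2,4]
Step 9: ref 2 → HIT, frames=[3,2,4]
Step 10: ref 2 → HIT, frames=[3,2,4]
Total faults: 4

Answer: 4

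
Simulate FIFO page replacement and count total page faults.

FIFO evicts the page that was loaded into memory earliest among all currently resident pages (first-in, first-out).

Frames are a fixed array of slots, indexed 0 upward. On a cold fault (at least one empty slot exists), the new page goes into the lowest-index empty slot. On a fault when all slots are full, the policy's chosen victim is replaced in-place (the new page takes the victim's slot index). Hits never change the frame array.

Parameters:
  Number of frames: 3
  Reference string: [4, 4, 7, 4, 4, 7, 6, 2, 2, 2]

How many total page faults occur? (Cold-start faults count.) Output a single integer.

Step 0: ref 4 → FAULT, frames=[4,-,-]
Step 1: ref 4 → HIT, frames=[4,-,-]
Step 2: ref 7 → FAULT, frames=[4,7,-]
Step 3: ref 4 → HIT, frames=[4,7,-]
Step 4: ref 4 → HIT, frames=[4,7,-]
Step 5: ref 7 → HIT, frames=[4,7,-]
Step 6: ref 6 → FAULT, frames=[4,7,6]
Step 7: ref 2 → FAULT (evict 4), frames=[2,7,6]
Step 8: ref 2 → HIT, frames=[2,7,6]
Step 9: ref 2 → HIT, frames=[2,7,6]
Total faults: 4

Answer: 4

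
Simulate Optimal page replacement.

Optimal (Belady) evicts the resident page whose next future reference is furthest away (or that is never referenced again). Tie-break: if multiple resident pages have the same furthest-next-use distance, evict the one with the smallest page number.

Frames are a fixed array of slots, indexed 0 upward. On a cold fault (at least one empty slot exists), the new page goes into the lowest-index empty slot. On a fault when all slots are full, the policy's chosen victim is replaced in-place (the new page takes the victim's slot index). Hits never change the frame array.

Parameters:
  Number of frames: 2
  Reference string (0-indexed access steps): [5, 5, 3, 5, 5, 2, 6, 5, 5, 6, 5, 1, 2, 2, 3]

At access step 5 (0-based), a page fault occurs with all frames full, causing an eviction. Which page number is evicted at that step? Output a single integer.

Answer: 3

Derivation:
Step 0: ref 5 -> FAULT, frames=[5,-]
Step 1: ref 5 -> HIT, frames=[5,-]
Step 2: ref 3 -> FAULT, frames=[5,3]
Step 3: ref 5 -> HIT, frames=[5,3]
Step 4: ref 5 -> HIT, frames=[5,3]
Step 5: ref 2 -> FAULT, evict 3, frames=[5,2]
At step 5: evicted page 3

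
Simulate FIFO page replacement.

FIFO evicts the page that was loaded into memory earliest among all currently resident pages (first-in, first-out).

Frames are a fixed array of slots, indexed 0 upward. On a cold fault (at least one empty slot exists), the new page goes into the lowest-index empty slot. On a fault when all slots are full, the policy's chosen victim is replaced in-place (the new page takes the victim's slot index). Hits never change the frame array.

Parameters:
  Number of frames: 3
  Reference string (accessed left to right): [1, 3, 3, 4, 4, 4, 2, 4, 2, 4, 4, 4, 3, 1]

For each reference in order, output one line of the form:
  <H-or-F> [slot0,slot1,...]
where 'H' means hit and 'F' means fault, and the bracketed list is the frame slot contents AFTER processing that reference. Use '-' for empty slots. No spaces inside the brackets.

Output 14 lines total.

F [1,-,-]
F [1,3,-]
H [1,3,-]
F [1,3,4]
H [1,3,4]
H [1,3,4]
F [2,3,4]
H [2,3,4]
H [2,3,4]
H [2,3,4]
H [2,3,4]
H [2,3,4]
H [2,3,4]
F [2,1,4]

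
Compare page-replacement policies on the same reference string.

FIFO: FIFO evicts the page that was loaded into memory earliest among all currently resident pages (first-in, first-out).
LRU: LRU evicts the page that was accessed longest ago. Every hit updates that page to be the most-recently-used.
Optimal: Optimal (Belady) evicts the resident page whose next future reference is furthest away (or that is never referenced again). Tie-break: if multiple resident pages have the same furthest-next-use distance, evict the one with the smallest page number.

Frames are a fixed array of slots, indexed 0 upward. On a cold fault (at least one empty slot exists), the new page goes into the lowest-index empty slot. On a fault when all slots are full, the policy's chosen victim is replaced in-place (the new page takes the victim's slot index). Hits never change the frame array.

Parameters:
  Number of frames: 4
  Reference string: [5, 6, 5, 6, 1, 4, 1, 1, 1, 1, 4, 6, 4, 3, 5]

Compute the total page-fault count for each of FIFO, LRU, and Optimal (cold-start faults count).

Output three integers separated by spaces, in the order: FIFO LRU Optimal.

Answer: 6 6 5

Derivation:
--- FIFO ---
  step 0: ref 5 -> FAULT, frames=[5,-,-,-] (faults so far: 1)
  step 1: ref 6 -> FAULT, frames=[5,6,-,-] (faults so far: 2)
  step 2: ref 5 -> HIT, frames=[5,6,-,-] (faults so far: 2)
  step 3: ref 6 -> HIT, frames=[5,6,-,-] (faults so far: 2)
  step 4: ref 1 -> FAULT, frames=[5,6,1,-] (faults so far: 3)
  step 5: ref 4 -> FAULT, frames=[5,6,1,4] (faults so far: 4)
  step 6: ref 1 -> HIT, frames=[5,6,1,4] (faults so far: 4)
  step 7: ref 1 -> HIT, frames=[5,6,1,4] (faults so far: 4)
  step 8: ref 1 -> HIT, frames=[5,6,1,4] (faults so far: 4)
  step 9: ref 1 -> HIT, frames=[5,6,1,4] (faults so far: 4)
  step 10: ref 4 -> HIT, frames=[5,6,1,4] (faults so far: 4)
  step 11: ref 6 -> HIT, frames=[5,6,1,4] (faults so far: 4)
  step 12: ref 4 -> HIT, frames=[5,6,1,4] (faults so far: 4)
  step 13: ref 3 -> FAULT, evict 5, frames=[3,6,1,4] (faults so far: 5)
  step 14: ref 5 -> FAULT, evict 6, frames=[3,5,1,4] (faults so far: 6)
  FIFO total faults: 6
--- LRU ---
  step 0: ref 5 -> FAULT, frames=[5,-,-,-] (faults so far: 1)
  step 1: ref 6 -> FAULT, frames=[5,6,-,-] (faults so far: 2)
  step 2: ref 5 -> HIT, frames=[5,6,-,-] (faults so far: 2)
  step 3: ref 6 -> HIT, frames=[5,6,-,-] (faults so far: 2)
  step 4: ref 1 -> FAULT, frames=[5,6,1,-] (faults so far: 3)
  step 5: ref 4 -> FAULT, frames=[5,6,1,4] (faults so far: 4)
  step 6: ref 1 -> HIT, frames=[5,6,1,4] (faults so far: 4)
  step 7: ref 1 -> HIT, frames=[5,6,1,4] (faults so far: 4)
  step 8: ref 1 -> HIT, frames=[5,6,1,4] (faults so far: 4)
  step 9: ref 1 -> HIT, frames=[5,6,1,4] (faults so far: 4)
  step 10: ref 4 -> HIT, frames=[5,6,1,4] (faults so far: 4)
  step 11: ref 6 -> HIT, frames=[5,6,1,4] (faults so far: 4)
  step 12: ref 4 -> HIT, frames=[5,6,1,4] (faults so far: 4)
  step 13: ref 3 -> FAULT, evict 5, frames=[3,6,1,4] (faults so far: 5)
  step 14: ref 5 -> FAULT, evict 1, frames=[3,6,5,4] (faults so far: 6)
  LRU total faults: 6
--- Optimal ---
  step 0: ref 5 -> FAULT, frames=[5,-,-,-] (faults so far: 1)
  step 1: ref 6 -> FAULT, frames=[5,6,-,-] (faults so far: 2)
  step 2: ref 5 -> HIT, frames=[5,6,-,-] (faults so far: 2)
  step 3: ref 6 -> HIT, frames=[5,6,-,-] (faults so far: 2)
  step 4: ref 1 -> FAULT, frames=[5,6,1,-] (faults so far: 3)
  step 5: ref 4 -> FAULT, frames=[5,6,1,4] (faults so far: 4)
  step 6: ref 1 -> HIT, frames=[5,6,1,4] (faults so far: 4)
  step 7: ref 1 -> HIT, frames=[5,6,1,4] (faults so far: 4)
  step 8: ref 1 -> HIT, frames=[5,6,1,4] (faults so far: 4)
  step 9: ref 1 -> HIT, frames=[5,6,1,4] (faults so far: 4)
  step 10: ref 4 -> HIT, frames=[5,6,1,4] (faults so far: 4)
  step 11: ref 6 -> HIT, frames=[5,6,1,4] (faults so far: 4)
  step 12: ref 4 -> HIT, frames=[5,6,1,4] (faults so far: 4)
  step 13: ref 3 -> FAULT, evict 1, frames=[5,6,3,4] (faults so far: 5)
  step 14: ref 5 -> HIT, frames=[5,6,3,4] (faults so far: 5)
  Optimal total faults: 5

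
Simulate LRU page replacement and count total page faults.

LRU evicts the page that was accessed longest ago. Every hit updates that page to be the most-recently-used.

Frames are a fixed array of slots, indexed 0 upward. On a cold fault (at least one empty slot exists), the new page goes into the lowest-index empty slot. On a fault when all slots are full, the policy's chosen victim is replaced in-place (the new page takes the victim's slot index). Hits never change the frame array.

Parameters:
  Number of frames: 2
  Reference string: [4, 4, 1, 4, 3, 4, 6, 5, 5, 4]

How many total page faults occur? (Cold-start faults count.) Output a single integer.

Answer: 6

Derivation:
Step 0: ref 4 → FAULT, frames=[4,-]
Step 1: ref 4 → HIT, frames=[4,-]
Step 2: ref 1 → FAULT, frames=[4,1]
Step 3: ref 4 → HIT, frames=[4,1]
Step 4: ref 3 → FAULT (evict 1), frames=[4,3]
Step 5: ref 4 → HIT, frames=[4,3]
Step 6: ref 6 → FAULT (evict 3), frames=[4,6]
Step 7: ref 5 → FAULT (evict 4), frames=[5,6]
Step 8: ref 5 → HIT, frames=[5,6]
Step 9: ref 4 → FAULT (evict 6), frames=[5,4]
Total faults: 6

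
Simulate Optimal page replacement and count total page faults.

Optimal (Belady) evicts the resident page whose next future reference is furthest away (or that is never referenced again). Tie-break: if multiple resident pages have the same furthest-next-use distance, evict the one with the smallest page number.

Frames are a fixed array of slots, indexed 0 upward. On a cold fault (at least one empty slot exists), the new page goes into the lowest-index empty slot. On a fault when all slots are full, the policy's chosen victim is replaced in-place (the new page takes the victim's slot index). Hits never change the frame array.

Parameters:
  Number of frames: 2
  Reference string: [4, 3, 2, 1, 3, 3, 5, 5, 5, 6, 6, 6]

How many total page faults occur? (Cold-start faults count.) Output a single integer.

Step 0: ref 4 → FAULT, frames=[4,-]
Step 1: ref 3 → FAULT, frames=[4,3]
Step 2: ref 2 → FAULT (evict 4), frames=[2,3]
Step 3: ref 1 → FAULT (evict 2), frames=[1,3]
Step 4: ref 3 → HIT, frames=[1,3]
Step 5: ref 3 → HIT, frames=[1,3]
Step 6: ref 5 → FAULT (evict 1), frames=[5,3]
Step 7: ref 5 → HIT, frames=[5,3]
Step 8: ref 5 → HIT, frames=[5,3]
Step 9: ref 6 → FAULT (evict 3), frames=[5,6]
Step 10: ref 6 → HIT, frames=[5,6]
Step 11: ref 6 → HIT, frames=[5,6]
Total faults: 6

Answer: 6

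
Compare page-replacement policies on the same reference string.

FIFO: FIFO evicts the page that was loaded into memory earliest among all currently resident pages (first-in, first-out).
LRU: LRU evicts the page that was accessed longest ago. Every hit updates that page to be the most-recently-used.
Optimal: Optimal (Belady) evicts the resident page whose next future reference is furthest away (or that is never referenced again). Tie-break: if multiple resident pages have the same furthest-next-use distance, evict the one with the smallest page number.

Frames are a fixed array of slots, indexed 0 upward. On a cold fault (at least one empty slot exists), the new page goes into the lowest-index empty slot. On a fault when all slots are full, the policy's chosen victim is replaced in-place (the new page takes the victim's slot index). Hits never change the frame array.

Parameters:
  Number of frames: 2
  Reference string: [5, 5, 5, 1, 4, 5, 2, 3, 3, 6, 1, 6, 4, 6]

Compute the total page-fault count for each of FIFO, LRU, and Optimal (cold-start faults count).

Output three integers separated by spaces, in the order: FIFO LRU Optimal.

--- FIFO ---
  step 0: ref 5 -> FAULT, frames=[5,-] (faults so far: 1)
  step 1: ref 5 -> HIT, frames=[5,-] (faults so far: 1)
  step 2: ref 5 -> HIT, frames=[5,-] (faults so far: 1)
  step 3: ref 1 -> FAULT, frames=[5,1] (faults so far: 2)
  step 4: ref 4 -> FAULT, evict 5, frames=[4,1] (faults so far: 3)
  step 5: ref 5 -> FAULT, evict 1, frames=[4,5] (faults so far: 4)
  step 6: ref 2 -> FAULT, evict 4, frames=[2,5] (faults so far: 5)
  step 7: ref 3 -> FAULT, evict 5, frames=[2,3] (faults so far: 6)
  step 8: ref 3 -> HIT, frames=[2,3] (faults so far: 6)
  step 9: ref 6 -> FAULT, evict 2, frames=[6,3] (faults so far: 7)
  step 10: ref 1 -> FAULT, evict 3, frames=[6,1] (faults so far: 8)
  step 11: ref 6 -> HIT, frames=[6,1] (faults so far: 8)
  step 12: ref 4 -> FAULT, evict 6, frames=[4,1] (faults so far: 9)
  step 13: ref 6 -> FAULT, evict 1, frames=[4,6] (faults so far: 10)
  FIFO total faults: 10
--- LRU ---
  step 0: ref 5 -> FAULT, frames=[5,-] (faults so far: 1)
  step 1: ref 5 -> HIT, frames=[5,-] (faults so far: 1)
  step 2: ref 5 -> HIT, frames=[5,-] (faults so far: 1)
  step 3: ref 1 -> FAULT, frames=[5,1] (faults so far: 2)
  step 4: ref 4 -> FAULT, evict 5, frames=[4,1] (faults so far: 3)
  step 5: ref 5 -> FAULT, evict 1, frames=[4,5] (faults so far: 4)
  step 6: ref 2 -> FAULT, evict 4, frames=[2,5] (faults so far: 5)
  step 7: ref 3 -> FAULT, evict 5, frames=[2,3] (faults so far: 6)
  step 8: ref 3 -> HIT, frames=[2,3] (faults so far: 6)
  step 9: ref 6 -> FAULT, evict 2, frames=[6,3] (faults so far: 7)
  step 10: ref 1 -> FAULT, evict 3, frames=[6,1] (faults so far: 8)
  step 11: ref 6 -> HIT, frames=[6,1] (faults so far: 8)
  step 12: ref 4 -> FAULT, evict 1, frames=[6,4] (faults so far: 9)
  step 13: ref 6 -> HIT, frames=[6,4] (faults so far: 9)
  LRU total faults: 9
--- Optimal ---
  step 0: ref 5 -> FAULT, frames=[5,-] (faults so far: 1)
  step 1: ref 5 -> HIT, frames=[5,-] (faults so far: 1)
  step 2: ref 5 -> HIT, frames=[5,-] (faults so far: 1)
  step 3: ref 1 -> FAULT, frames=[5,1] (faults so far: 2)
  step 4: ref 4 -> FAULT, evict 1, frames=[5,4] (faults so far: 3)
  step 5: ref 5 -> HIT, frames=[5,4] (faults so far: 3)
  step 6: ref 2 -> FAULT, evict 5, frames=[2,4] (faults so far: 4)
  step 7: ref 3 -> FAULT, evict 2, frames=[3,4] (faults so far: 5)
  step 8: ref 3 -> HIT, frames=[3,4] (faults so far: 5)
  step 9: ref 6 -> FAULT, evict 3, frames=[6,4] (faults so far: 6)
  step 10: ref 1 -> FAULT, evict 4, frames=[6,1] (faults so far: 7)
  step 11: ref 6 -> HIT, frames=[6,1] (faults so far: 7)
  step 12: ref 4 -> FAULT, evict 1, frames=[6,4] (faults so far: 8)
  step 13: ref 6 -> HIT, frames=[6,4] (faults so far: 8)
  Optimal total faults: 8

Answer: 10 9 8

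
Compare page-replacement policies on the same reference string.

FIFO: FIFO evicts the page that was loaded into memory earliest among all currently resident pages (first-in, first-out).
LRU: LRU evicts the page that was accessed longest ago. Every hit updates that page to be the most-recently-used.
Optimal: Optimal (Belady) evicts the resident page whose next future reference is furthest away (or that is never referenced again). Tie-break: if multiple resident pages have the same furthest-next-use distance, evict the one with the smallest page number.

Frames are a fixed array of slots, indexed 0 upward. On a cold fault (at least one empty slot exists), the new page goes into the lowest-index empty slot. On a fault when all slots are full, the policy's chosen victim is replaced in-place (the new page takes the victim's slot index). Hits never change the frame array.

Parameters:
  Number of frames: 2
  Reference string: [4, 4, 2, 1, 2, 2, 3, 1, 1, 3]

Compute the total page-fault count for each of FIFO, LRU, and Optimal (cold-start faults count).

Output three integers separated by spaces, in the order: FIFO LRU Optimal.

--- FIFO ---
  step 0: ref 4 -> FAULT, frames=[4,-] (faults so far: 1)
  step 1: ref 4 -> HIT, frames=[4,-] (faults so far: 1)
  step 2: ref 2 -> FAULT, frames=[4,2] (faults so far: 2)
  step 3: ref 1 -> FAULT, evict 4, frames=[1,2] (faults so far: 3)
  step 4: ref 2 -> HIT, frames=[1,2] (faults so far: 3)
  step 5: ref 2 -> HIT, frames=[1,2] (faults so far: 3)
  step 6: ref 3 -> FAULT, evict 2, frames=[1,3] (faults so far: 4)
  step 7: ref 1 -> HIT, frames=[1,3] (faults so far: 4)
  step 8: ref 1 -> HIT, frames=[1,3] (faults so far: 4)
  step 9: ref 3 -> HIT, frames=[1,3] (faults so far: 4)
  FIFO total faults: 4
--- LRU ---
  step 0: ref 4 -> FAULT, frames=[4,-] (faults so far: 1)
  step 1: ref 4 -> HIT, frames=[4,-] (faults so far: 1)
  step 2: ref 2 -> FAULT, frames=[4,2] (faults so far: 2)
  step 3: ref 1 -> FAULT, evict 4, frames=[1,2] (faults so far: 3)
  step 4: ref 2 -> HIT, frames=[1,2] (faults so far: 3)
  step 5: ref 2 -> HIT, frames=[1,2] (faults so far: 3)
  step 6: ref 3 -> FAULT, evict 1, frames=[3,2] (faults so far: 4)
  step 7: ref 1 -> FAULT, evict 2, frames=[3,1] (faults so far: 5)
  step 8: ref 1 -> HIT, frames=[3,1] (faults so far: 5)
  step 9: ref 3 -> HIT, frames=[3,1] (faults so far: 5)
  LRU total faults: 5
--- Optimal ---
  step 0: ref 4 -> FAULT, frames=[4,-] (faults so far: 1)
  step 1: ref 4 -> HIT, frames=[4,-] (faults so far: 1)
  step 2: ref 2 -> FAULT, frames=[4,2] (faults so far: 2)
  step 3: ref 1 -> FAULT, evict 4, frames=[1,2] (faults so far: 3)
  step 4: ref 2 -> HIT, frames=[1,2] (faults so far: 3)
  step 5: ref 2 -> HIT, frames=[1,2] (faults so far: 3)
  step 6: ref 3 -> FAULT, evict 2, frames=[1,3] (faults so far: 4)
  step 7: ref 1 -> HIT, frames=[1,3] (faults so far: 4)
  step 8: ref 1 -> HIT, frames=[1,3] (faults so far: 4)
  step 9: ref 3 -> HIT, frames=[1,3] (faults so far: 4)
  Optimal total faults: 4

Answer: 4 5 4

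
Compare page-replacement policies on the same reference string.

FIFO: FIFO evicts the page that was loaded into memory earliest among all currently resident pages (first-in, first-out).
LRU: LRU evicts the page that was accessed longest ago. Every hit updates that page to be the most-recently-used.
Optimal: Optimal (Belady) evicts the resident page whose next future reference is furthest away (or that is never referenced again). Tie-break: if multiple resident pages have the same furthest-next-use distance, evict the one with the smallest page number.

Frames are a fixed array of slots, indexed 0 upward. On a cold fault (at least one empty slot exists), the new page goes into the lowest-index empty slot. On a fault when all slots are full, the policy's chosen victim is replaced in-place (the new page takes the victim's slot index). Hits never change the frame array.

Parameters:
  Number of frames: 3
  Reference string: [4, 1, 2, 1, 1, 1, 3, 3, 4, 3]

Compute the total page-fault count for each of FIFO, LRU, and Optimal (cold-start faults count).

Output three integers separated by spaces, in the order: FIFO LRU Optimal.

Answer: 5 5 4

Derivation:
--- FIFO ---
  step 0: ref 4 -> FAULT, frames=[4,-,-] (faults so far: 1)
  step 1: ref 1 -> FAULT, frames=[4,1,-] (faults so far: 2)
  step 2: ref 2 -> FAULT, frames=[4,1,2] (faults so far: 3)
  step 3: ref 1 -> HIT, frames=[4,1,2] (faults so far: 3)
  step 4: ref 1 -> HIT, frames=[4,1,2] (faults so far: 3)
  step 5: ref 1 -> HIT, frames=[4,1,2] (faults so far: 3)
  step 6: ref 3 -> FAULT, evict 4, frames=[3,1,2] (faults so far: 4)
  step 7: ref 3 -> HIT, frames=[3,1,2] (faults so far: 4)
  step 8: ref 4 -> FAULT, evict 1, frames=[3,4,2] (faults so far: 5)
  step 9: ref 3 -> HIT, frames=[3,4,2] (faults so far: 5)
  FIFO total faults: 5
--- LRU ---
  step 0: ref 4 -> FAULT, frames=[4,-,-] (faults so far: 1)
  step 1: ref 1 -> FAULT, frames=[4,1,-] (faults so far: 2)
  step 2: ref 2 -> FAULT, frames=[4,1,2] (faults so far: 3)
  step 3: ref 1 -> HIT, frames=[4,1,2] (faults so far: 3)
  step 4: ref 1 -> HIT, frames=[4,1,2] (faults so far: 3)
  step 5: ref 1 -> HIT, frames=[4,1,2] (faults so far: 3)
  step 6: ref 3 -> FAULT, evict 4, frames=[3,1,2] (faults so far: 4)
  step 7: ref 3 -> HIT, frames=[3,1,2] (faults so far: 4)
  step 8: ref 4 -> FAULT, evict 2, frames=[3,1,4] (faults so far: 5)
  step 9: ref 3 -> HIT, frames=[3,1,4] (faults so far: 5)
  LRU total faults: 5
--- Optimal ---
  step 0: ref 4 -> FAULT, frames=[4,-,-] (faults so far: 1)
  step 1: ref 1 -> FAULT, frames=[4,1,-] (faults so far: 2)
  step 2: ref 2 -> FAULT, frames=[4,1,2] (faults so far: 3)
  step 3: ref 1 -> HIT, frames=[4,1,2] (faults so far: 3)
  step 4: ref 1 -> HIT, frames=[4,1,2] (faults so far: 3)
  step 5: ref 1 -> HIT, frames=[4,1,2] (faults so far: 3)
  step 6: ref 3 -> FAULT, evict 1, frames=[4,3,2] (faults so far: 4)
  step 7: ref 3 -> HIT, frames=[4,3,2] (faults so far: 4)
  step 8: ref 4 -> HIT, frames=[4,3,2] (faults so far: 4)
  step 9: ref 3 -> HIT, frames=[4,3,2] (faults so far: 4)
  Optimal total faults: 4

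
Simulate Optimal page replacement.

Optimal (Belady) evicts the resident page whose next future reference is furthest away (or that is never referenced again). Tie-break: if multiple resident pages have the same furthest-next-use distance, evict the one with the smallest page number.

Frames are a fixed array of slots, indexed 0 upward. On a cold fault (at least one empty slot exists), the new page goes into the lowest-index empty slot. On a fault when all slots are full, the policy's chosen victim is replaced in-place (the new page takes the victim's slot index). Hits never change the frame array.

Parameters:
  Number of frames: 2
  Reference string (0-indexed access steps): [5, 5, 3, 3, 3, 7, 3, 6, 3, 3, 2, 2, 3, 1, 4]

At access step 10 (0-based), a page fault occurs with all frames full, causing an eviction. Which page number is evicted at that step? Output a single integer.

Answer: 6

Derivation:
Step 0: ref 5 -> FAULT, frames=[5,-]
Step 1: ref 5 -> HIT, frames=[5,-]
Step 2: ref 3 -> FAULT, frames=[5,3]
Step 3: ref 3 -> HIT, frames=[5,3]
Step 4: ref 3 -> HIT, frames=[5,3]
Step 5: ref 7 -> FAULT, evict 5, frames=[7,3]
Step 6: ref 3 -> HIT, frames=[7,3]
Step 7: ref 6 -> FAULT, evict 7, frames=[6,3]
Step 8: ref 3 -> HIT, frames=[6,3]
Step 9: ref 3 -> HIT, frames=[6,3]
Step 10: ref 2 -> FAULT, evict 6, frames=[2,3]
At step 10: evicted page 6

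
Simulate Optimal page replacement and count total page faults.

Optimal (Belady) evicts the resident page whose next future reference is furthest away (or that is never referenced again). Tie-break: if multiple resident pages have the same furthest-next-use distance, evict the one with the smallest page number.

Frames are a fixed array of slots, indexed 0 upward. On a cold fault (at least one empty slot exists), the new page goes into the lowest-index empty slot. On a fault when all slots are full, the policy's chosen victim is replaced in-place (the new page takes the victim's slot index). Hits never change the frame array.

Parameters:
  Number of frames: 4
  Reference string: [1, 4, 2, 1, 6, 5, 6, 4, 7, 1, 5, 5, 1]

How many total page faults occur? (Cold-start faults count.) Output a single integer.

Step 0: ref 1 → FAULT, frames=[1,-,-,-]
Step 1: ref 4 → FAULT, frames=[1,4,-,-]
Step 2: ref 2 → FAULT, frames=[1,4,2,-]
Step 3: ref 1 → HIT, frames=[1,4,2,-]
Step 4: ref 6 → FAULT, frames=[1,4,2,6]
Step 5: ref 5 → FAULT (evict 2), frames=[1,4,5,6]
Step 6: ref 6 → HIT, frames=[1,4,5,6]
Step 7: ref 4 → HIT, frames=[1,4,5,6]
Step 8: ref 7 → FAULT (evict 4), frames=[1,7,5,6]
Step 9: ref 1 → HIT, frames=[1,7,5,6]
Step 10: ref 5 → HIT, frames=[1,7,5,6]
Step 11: ref 5 → HIT, frames=[1,7,5,6]
Step 12: ref 1 → HIT, frames=[1,7,5,6]
Total faults: 6

Answer: 6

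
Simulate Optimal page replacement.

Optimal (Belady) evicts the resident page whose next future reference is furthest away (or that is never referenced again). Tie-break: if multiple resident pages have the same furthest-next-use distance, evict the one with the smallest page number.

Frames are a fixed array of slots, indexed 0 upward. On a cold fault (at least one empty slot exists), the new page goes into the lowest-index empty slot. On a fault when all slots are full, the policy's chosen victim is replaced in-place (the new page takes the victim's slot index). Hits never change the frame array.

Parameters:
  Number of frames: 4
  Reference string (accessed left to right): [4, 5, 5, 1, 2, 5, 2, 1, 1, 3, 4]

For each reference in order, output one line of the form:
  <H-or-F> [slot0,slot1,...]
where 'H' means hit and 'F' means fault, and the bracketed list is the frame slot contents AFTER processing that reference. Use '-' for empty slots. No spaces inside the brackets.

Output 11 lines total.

F [4,-,-,-]
F [4,5,-,-]
H [4,5,-,-]
F [4,5,1,-]
F [4,5,1,2]
H [4,5,1,2]
H [4,5,1,2]
H [4,5,1,2]
H [4,5,1,2]
F [4,5,3,2]
H [4,5,3,2]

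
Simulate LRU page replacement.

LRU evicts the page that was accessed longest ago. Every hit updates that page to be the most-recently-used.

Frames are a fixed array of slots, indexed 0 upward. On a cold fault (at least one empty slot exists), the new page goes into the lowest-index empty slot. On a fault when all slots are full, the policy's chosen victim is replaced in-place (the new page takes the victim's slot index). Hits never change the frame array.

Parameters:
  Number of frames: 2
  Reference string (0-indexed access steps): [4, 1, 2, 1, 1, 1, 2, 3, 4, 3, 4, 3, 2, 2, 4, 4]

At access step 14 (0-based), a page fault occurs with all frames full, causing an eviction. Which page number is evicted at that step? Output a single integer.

Step 0: ref 4 -> FAULT, frames=[4,-]
Step 1: ref 1 -> FAULT, frames=[4,1]
Step 2: ref 2 -> FAULT, evict 4, frames=[2,1]
Step 3: ref 1 -> HIT, frames=[2,1]
Step 4: ref 1 -> HIT, frames=[2,1]
Step 5: ref 1 -> HIT, frames=[2,1]
Step 6: ref 2 -> HIT, frames=[2,1]
Step 7: ref 3 -> FAULT, evict 1, frames=[2,3]
Step 8: ref 4 -> FAULT, evict 2, frames=[4,3]
Step 9: ref 3 -> HIT, frames=[4,3]
Step 10: ref 4 -> HIT, frames=[4,3]
Step 11: ref 3 -> HIT, frames=[4,3]
Step 12: ref 2 -> FAULT, evict 4, frames=[2,3]
Step 13: ref 2 -> HIT, frames=[2,3]
Step 14: ref 4 -> FAULT, evict 3, frames=[2,4]
At step 14: evicted page 3

Answer: 3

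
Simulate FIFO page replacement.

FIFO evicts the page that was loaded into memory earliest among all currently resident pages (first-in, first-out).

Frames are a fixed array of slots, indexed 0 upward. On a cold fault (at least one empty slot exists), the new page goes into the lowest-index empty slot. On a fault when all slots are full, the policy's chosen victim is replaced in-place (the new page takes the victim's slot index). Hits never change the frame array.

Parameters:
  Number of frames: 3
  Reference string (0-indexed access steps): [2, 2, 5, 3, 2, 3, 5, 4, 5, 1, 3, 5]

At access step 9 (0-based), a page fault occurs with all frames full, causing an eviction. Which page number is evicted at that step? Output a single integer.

Step 0: ref 2 -> FAULT, frames=[2,-,-]
Step 1: ref 2 -> HIT, frames=[2,-,-]
Step 2: ref 5 -> FAULT, frames=[2,5,-]
Step 3: ref 3 -> FAULT, frames=[2,5,3]
Step 4: ref 2 -> HIT, frames=[2,5,3]
Step 5: ref 3 -> HIT, frames=[2,5,3]
Step 6: ref 5 -> HIT, frames=[2,5,3]
Step 7: ref 4 -> FAULT, evict 2, frames=[4,5,3]
Step 8: ref 5 -> HIT, frames=[4,5,3]
Step 9: ref 1 -> FAULT, evict 5, frames=[4,1,3]
At step 9: evicted page 5

Answer: 5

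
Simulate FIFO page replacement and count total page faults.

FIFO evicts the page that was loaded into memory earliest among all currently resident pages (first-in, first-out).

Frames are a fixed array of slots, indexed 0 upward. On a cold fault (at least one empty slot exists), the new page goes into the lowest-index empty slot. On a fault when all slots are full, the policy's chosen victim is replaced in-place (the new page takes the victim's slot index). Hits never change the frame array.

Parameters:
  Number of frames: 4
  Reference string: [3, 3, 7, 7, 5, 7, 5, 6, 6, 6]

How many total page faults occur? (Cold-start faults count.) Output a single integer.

Step 0: ref 3 → FAULT, frames=[3,-,-,-]
Step 1: ref 3 → HIT, frames=[3,-,-,-]
Step 2: ref 7 → FAULT, frames=[3,7,-,-]
Step 3: ref 7 → HIT, frames=[3,7,-,-]
Step 4: ref 5 → FAULT, frames=[3,7,5,-]
Step 5: ref 7 → HIT, frames=[3,7,5,-]
Step 6: ref 5 → HIT, frames=[3,7,5,-]
Step 7: ref 6 → FAULT, frames=[3,7,5,6]
Step 8: ref 6 → HIT, frames=[3,7,5,6]
Step 9: ref 6 → HIT, frames=[3,7,5,6]
Total faults: 4

Answer: 4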